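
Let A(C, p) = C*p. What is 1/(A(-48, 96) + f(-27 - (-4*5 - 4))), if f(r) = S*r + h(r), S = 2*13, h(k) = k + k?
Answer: -1/4692 ≈ -0.00021313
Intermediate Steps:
h(k) = 2*k
S = 26
f(r) = 28*r (f(r) = 26*r + 2*r = 28*r)
1/(A(-48, 96) + f(-27 - (-4*5 - 4))) = 1/(-48*96 + 28*(-27 - (-4*5 - 4))) = 1/(-4608 + 28*(-27 - (-20 - 4))) = 1/(-4608 + 28*(-27 - 1*(-24))) = 1/(-4608 + 28*(-27 + 24)) = 1/(-4608 + 28*(-3)) = 1/(-4608 - 84) = 1/(-4692) = -1/4692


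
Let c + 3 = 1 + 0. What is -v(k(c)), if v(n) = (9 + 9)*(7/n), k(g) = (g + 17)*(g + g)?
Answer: 21/10 ≈ 2.1000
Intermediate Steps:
c = -2 (c = -3 + (1 + 0) = -3 + 1 = -2)
k(g) = 2*g*(17 + g) (k(g) = (17 + g)*(2*g) = 2*g*(17 + g))
v(n) = 126/n (v(n) = 18*(7/n) = 126/n)
-v(k(c)) = -126/(2*(-2)*(17 - 2)) = -126/(2*(-2)*15) = -126/(-60) = -126*(-1)/60 = -1*(-21/10) = 21/10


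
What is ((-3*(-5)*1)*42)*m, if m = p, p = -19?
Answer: -11970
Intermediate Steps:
m = -19
((-3*(-5)*1)*42)*m = ((-3*(-5)*1)*42)*(-19) = ((15*1)*42)*(-19) = (15*42)*(-19) = 630*(-19) = -11970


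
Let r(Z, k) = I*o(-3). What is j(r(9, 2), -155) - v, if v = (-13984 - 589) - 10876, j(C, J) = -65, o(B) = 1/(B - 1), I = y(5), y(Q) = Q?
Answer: 25384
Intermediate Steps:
I = 5
o(B) = 1/(-1 + B)
r(Z, k) = -5/4 (r(Z, k) = 5/(-1 - 3) = 5/(-4) = 5*(-¼) = -5/4)
v = -25449 (v = -14573 - 10876 = -25449)
j(r(9, 2), -155) - v = -65 - 1*(-25449) = -65 + 25449 = 25384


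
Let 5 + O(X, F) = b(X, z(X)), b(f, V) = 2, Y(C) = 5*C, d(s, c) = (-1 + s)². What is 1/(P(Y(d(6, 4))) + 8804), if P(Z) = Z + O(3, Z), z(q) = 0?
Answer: 1/8926 ≈ 0.00011203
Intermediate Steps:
O(X, F) = -3 (O(X, F) = -5 + 2 = -3)
P(Z) = -3 + Z (P(Z) = Z - 3 = -3 + Z)
1/(P(Y(d(6, 4))) + 8804) = 1/((-3 + 5*(-1 + 6)²) + 8804) = 1/((-3 + 5*5²) + 8804) = 1/((-3 + 5*25) + 8804) = 1/((-3 + 125) + 8804) = 1/(122 + 8804) = 1/8926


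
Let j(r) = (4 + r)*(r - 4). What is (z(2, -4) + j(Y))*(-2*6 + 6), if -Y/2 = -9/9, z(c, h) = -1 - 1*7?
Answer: 120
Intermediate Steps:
z(c, h) = -8 (z(c, h) = -1 - 7 = -8)
Y = 2 (Y = -(-18)/9 = -2*(-1) = 2)
j(r) = (-4 + r)*(4 + r) (j(r) = (4 + r)*(-4 + r) = (-4 + r)*(4 + r))
(z(2, -4) + j(Y))*(-2*6 + 6) = (-8 + (-16 + 2²))*(-2*6 + 6) = (-8 + (-16 + 4))*(-12 + 6) = (-8 - 12)*(-6) = -20*(-6) = 120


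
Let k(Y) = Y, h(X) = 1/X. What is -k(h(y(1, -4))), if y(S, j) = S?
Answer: -1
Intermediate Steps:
-k(h(y(1, -4))) = -1/1 = -1*1 = -1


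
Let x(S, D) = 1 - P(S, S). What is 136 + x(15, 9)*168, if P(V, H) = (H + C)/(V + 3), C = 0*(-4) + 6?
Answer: 108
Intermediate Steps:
C = 6 (C = 0 + 6 = 6)
P(V, H) = (6 + H)/(3 + V) (P(V, H) = (H + 6)/(V + 3) = (6 + H)/(3 + V))
x(S, D) = 1 - (6 + S)/(3 + S)
136 + x(15, 9)*168 = 136 - 3/(3 + 15)*168 = 136 - 3/18*168 = 136 - 3*1/18*168 = 136 - ⅙*168 = 136 - 28 = 108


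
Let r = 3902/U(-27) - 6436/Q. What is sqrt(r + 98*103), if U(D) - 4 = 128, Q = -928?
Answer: sqrt(148448073378)/3828 ≈ 100.65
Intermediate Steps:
U(D) = 132 (U(D) = 4 + 128 = 132)
r = 279413/7656 (r = 3902/132 - 6436/(-928) = 3902*(1/132) - 6436*(-1/928) = 1951/66 + 1609/232 = 279413/7656 ≈ 36.496)
sqrt(r + 98*103) = sqrt(279413/7656 + 98*103) = sqrt(279413/7656 + 10094) = sqrt(77559077/7656) = sqrt(148448073378)/3828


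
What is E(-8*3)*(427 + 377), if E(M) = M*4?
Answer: -77184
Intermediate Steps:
E(M) = 4*M
E(-8*3)*(427 + 377) = (4*(-8*3))*(427 + 377) = (4*(-24))*804 = -96*804 = -77184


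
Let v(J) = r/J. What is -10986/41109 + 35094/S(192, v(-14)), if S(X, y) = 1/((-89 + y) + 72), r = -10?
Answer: -54821836982/95921 ≈ -5.7153e+5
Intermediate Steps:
v(J) = -10/J
S(X, y) = 1/(-17 + y)
-10986/41109 + 35094/S(192, v(-14)) = -10986/41109 + 35094/(1/(-17 - 10/(-14))) = -10986*1/41109 + 35094/(1/(-17 - 10*(-1/14))) = -3662/13703 + 35094/(1/(-17 + 5/7)) = -3662/13703 + 35094/(1/(-114/7)) = -3662/13703 + 35094/(-7/114) = -3662/13703 + 35094*(-114/7) = -3662/13703 - 4000716/7 = -54821836982/95921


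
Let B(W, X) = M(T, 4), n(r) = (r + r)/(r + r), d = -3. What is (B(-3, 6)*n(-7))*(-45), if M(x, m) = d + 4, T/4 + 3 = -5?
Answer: -45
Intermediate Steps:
T = -32 (T = -12 + 4*(-5) = -12 - 20 = -32)
n(r) = 1 (n(r) = (2*r)/((2*r)) = (2*r)*(1/(2*r)) = 1)
M(x, m) = 1 (M(x, m) = -3 + 4 = 1)
B(W, X) = 1
(B(-3, 6)*n(-7))*(-45) = (1*1)*(-45) = 1*(-45) = -45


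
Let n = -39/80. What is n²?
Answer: 1521/6400 ≈ 0.23766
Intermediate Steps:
n = -39/80 (n = -39*1/80 = -39/80 ≈ -0.48750)
n² = (-39/80)² = 1521/6400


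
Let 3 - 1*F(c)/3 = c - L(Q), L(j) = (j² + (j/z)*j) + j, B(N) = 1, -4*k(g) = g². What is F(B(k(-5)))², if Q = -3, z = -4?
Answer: 4761/16 ≈ 297.56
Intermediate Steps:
k(g) = -g²/4
L(j) = j + 3*j²/4 (L(j) = (j² + (j/(-4))*j) + j = (j² + (j*(-¼))*j) + j = (j² + (-j/4)*j) + j = (j² - j²/4) + j = 3*j²/4 + j = j + 3*j²/4)
F(c) = 81/4 - 3*c (F(c) = 9 - 3*(c - (-3)*(4 + 3*(-3))/4) = 9 - 3*(c - (-3)*(4 - 9)/4) = 9 - 3*(c - (-3)*(-5)/4) = 9 - 3*(c - 1*15/4) = 9 - 3*(c - 15/4) = 9 - 3*(-15/4 + c) = 9 + (45/4 - 3*c) = 81/4 - 3*c)
F(B(k(-5)))² = (81/4 - 3*1)² = (81/4 - 3)² = (69/4)² = 4761/16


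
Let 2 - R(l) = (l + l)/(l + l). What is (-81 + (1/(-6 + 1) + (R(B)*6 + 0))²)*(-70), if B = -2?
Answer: 16576/5 ≈ 3315.2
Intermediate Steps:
R(l) = 1 (R(l) = 2 - (l + l)/(l + l) = 2 - 2*l/(2*l) = 2 - 2*l*1/(2*l) = 2 - 1*1 = 2 - 1 = 1)
(-81 + (1/(-6 + 1) + (R(B)*6 + 0))²)*(-70) = (-81 + (1/(-6 + 1) + (1*6 + 0))²)*(-70) = (-81 + (1/(-5) + (6 + 0))²)*(-70) = (-81 + (-⅕ + 6)²)*(-70) = (-81 + (29/5)²)*(-70) = (-81 + 841/25)*(-70) = -1184/25*(-70) = 16576/5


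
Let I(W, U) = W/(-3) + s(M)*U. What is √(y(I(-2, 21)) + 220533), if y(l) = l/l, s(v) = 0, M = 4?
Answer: √220534 ≈ 469.61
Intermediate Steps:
I(W, U) = -W/3 (I(W, U) = W/(-3) + 0*U = -W/3 + 0 = -W/3)
y(l) = 1
√(y(I(-2, 21)) + 220533) = √(1 + 220533) = √220534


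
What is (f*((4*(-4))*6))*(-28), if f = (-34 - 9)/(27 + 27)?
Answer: -19264/9 ≈ -2140.4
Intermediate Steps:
f = -43/54 ≈ -0.79630
(f*((4*(-4))*6))*(-28) = -43*4*(-4)*6/54*(-28) = -(-344)*6/27*(-28) = -43/54*(-96)*(-28) = (688/9)*(-28) = -19264/9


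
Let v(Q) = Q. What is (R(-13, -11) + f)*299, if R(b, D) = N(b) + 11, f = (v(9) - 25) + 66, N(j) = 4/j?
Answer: 18147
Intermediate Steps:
f = 50 (f = (9 - 25) + 66 = -16 + 66 = 50)
R(b, D) = 11 + 4/b (R(b, D) = 4/b + 11 = 11 + 4/b)
(R(-13, -11) + f)*299 = ((11 + 4/(-13)) + 50)*299 = ((11 + 4*(-1/13)) + 50)*299 = ((11 - 4/13) + 50)*299 = (139/13 + 50)*299 = (789/13)*299 = 18147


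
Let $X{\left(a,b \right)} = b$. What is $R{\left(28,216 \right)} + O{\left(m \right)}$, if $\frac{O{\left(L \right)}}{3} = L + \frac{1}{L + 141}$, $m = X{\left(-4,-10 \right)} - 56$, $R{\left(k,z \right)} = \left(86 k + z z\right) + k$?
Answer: $\frac{1222351}{25} \approx 48894.0$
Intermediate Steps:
$R{\left(k,z \right)} = z^{2} + 87 k$ ($R{\left(k,z \right)} = \left(86 k + z^{2}\right) + k = \left(z^{2} + 86 k\right) + k = z^{2} + 87 k$)
$m = -66$ ($m = -10 - 56 = -66$)
$O{\left(L \right)} = 3 L + \frac{3}{141 + L}$ ($O{\left(L \right)} = 3 \left(L + \frac{1}{L + 141}\right) = 3 \left(L + \frac{1}{141 + L}\right) = 3 L + \frac{3}{141 + L}$)
$R{\left(28,216 \right)} + O{\left(m \right)} = \left(216^{2} + 87 \cdot 28\right) + \frac{3 \left(1 + \left(-66\right)^{2} + 141 \left(-66\right)\right)}{141 - 66} = \left(46656 + 2436\right) + \frac{3 \left(1 + 4356 - 9306\right)}{75} = 49092 + 3 \cdot \frac{1}{75} \left(-4949\right) = 49092 - \frac{4949}{25} = \frac{1222351}{25}$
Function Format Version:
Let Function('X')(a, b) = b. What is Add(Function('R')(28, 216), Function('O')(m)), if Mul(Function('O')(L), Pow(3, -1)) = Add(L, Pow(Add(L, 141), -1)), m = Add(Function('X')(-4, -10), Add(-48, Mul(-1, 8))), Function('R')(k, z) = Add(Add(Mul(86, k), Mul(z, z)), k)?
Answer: Rational(1222351, 25) ≈ 48894.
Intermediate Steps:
Function('R')(k, z) = Add(Pow(z, 2), Mul(87, k)) (Function('R')(k, z) = Add(Add(Mul(86, k), Pow(z, 2)), k) = Add(Add(Pow(z, 2), Mul(86, k)), k) = Add(Pow(z, 2), Mul(87, k)))
m = -66 (m = Add(-10, Add(-48, Mul(-1, 8))) = Add(-10, Add(-48, -8)) = Add(-10, -56) = -66)
Function('O')(L) = Add(Mul(3, L), Mul(3, Pow(Add(141, L), -1))) (Function('O')(L) = Mul(3, Add(L, Pow(Add(L, 141), -1))) = Mul(3, Add(L, Pow(Add(141, L), -1))) = Add(Mul(3, L), Mul(3, Pow(Add(141, L), -1))))
Add(Function('R')(28, 216), Function('O')(m)) = Add(Add(Pow(216, 2), Mul(87, 28)), Mul(3, Pow(Add(141, -66), -1), Add(1, Pow(-66, 2), Mul(141, -66)))) = Add(Add(46656, 2436), Mul(3, Pow(75, -1), Add(1, 4356, -9306))) = Add(49092, Mul(3, Rational(1, 75), -4949)) = Add(49092, Rational(-4949, 25)) = Rational(1222351, 25)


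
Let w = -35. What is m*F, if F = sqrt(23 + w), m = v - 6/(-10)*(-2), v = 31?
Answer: 298*I*sqrt(3)/5 ≈ 103.23*I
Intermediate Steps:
m = 149/5 (m = 31 - 6/(-10)*(-2) = 31 - 6*(-1/10)*(-2) = 31 + (3/5)*(-2) = 31 - 6/5 = 149/5 ≈ 29.800)
F = 2*I*sqrt(3) (F = sqrt(23 - 35) = sqrt(-12) = 2*I*sqrt(3) ≈ 3.4641*I)
m*F = 149*(2*I*sqrt(3))/5 = 298*I*sqrt(3)/5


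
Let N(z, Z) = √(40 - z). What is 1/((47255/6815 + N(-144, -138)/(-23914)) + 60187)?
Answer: 7993903513631209042/481184500255557873781401 + 22213343933*√46/962369000511115747562802 ≈ 1.6613e-5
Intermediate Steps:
1/((47255/6815 + N(-144, -138)/(-23914)) + 60187) = 1/((47255/6815 + √(40 - 1*(-144))/(-23914)) + 60187) = 1/((47255*(1/6815) + √(40 + 144)*(-1/23914)) + 60187) = 1/((9451/1363 + √184*(-1/23914)) + 60187) = 1/((9451/1363 + (2*√46)*(-1/23914)) + 60187) = 1/((9451/1363 - √46/11957) + 60187) = 1/(82044332/1363 - √46/11957)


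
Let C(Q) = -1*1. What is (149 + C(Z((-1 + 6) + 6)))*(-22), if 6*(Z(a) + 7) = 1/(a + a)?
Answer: -3256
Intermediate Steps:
Z(a) = -7 + 1/(12*a) (Z(a) = -7 + 1/(6*(a + a)) = -7 + 1/(6*((2*a))) = -7 + (1/(2*a))/6 = -7 + 1/(12*a))
C(Q) = -1
(149 + C(Z((-1 + 6) + 6)))*(-22) = (149 - 1)*(-22) = 148*(-22) = -3256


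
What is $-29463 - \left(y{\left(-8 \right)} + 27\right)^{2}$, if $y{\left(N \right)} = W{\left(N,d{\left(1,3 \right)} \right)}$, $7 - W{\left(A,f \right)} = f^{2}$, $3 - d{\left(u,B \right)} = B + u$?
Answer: $-30552$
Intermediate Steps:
$d{\left(u,B \right)} = 3 - B - u$ ($d{\left(u,B \right)} = 3 - \left(B + u\right) = 3 - B - u$)
$W{\left(A,f \right)} = 7 - f^{2}$
$y{\left(N \right)} = 6$ ($y{\left(N \right)} = 7 - \left(3 - 3 - 1\right)^{2} = 7 - \left(-1\right)^{2} = 7 - 1 = 6$)
$-29463 - \left(y{\left(-8 \right)} + 27\right)^{2} = -29463 - \left(6 + 27\right)^{2} = -29463 - 33^{2} = -29463 - 1089 = -30552$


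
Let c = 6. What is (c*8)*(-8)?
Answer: -384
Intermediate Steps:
(c*8)*(-8) = (6*8)*(-8) = 48*(-8) = -384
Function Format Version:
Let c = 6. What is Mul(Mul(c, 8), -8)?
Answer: -384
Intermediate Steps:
Mul(Mul(c, 8), -8) = Mul(Mul(6, 8), -8) = Mul(48, -8) = -384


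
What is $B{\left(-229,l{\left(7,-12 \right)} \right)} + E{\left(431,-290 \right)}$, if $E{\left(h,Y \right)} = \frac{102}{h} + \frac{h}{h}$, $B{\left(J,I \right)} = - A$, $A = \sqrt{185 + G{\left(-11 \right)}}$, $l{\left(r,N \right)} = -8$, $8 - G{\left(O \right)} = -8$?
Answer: $\frac{533}{431} - \sqrt{201} \approx -12.941$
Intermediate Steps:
$G{\left(O \right)} = 16$ ($G{\left(O \right)} = 8 - -8 = 8 + 8 = 16$)
$A = \sqrt{201}$ ($A = \sqrt{185 + 16} = \sqrt{201} \approx 14.177$)
$B{\left(J,I \right)} = - \sqrt{201}$
$E{\left(h,Y \right)} = 1 + \frac{102}{h}$ ($E{\left(h,Y \right)} = \frac{102}{h} + 1 = 1 + \frac{102}{h}$)
$B{\left(-229,l{\left(7,-12 \right)} \right)} + E{\left(431,-290 \right)} = - \sqrt{201} + \frac{102 + 431}{431} = - \sqrt{201} + \frac{1}{431} \cdot 533 = - \sqrt{201} + \frac{533}{431} = \frac{533}{431} - \sqrt{201}$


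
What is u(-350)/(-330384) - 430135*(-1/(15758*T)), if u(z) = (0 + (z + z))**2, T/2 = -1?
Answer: -9847035115/650773884 ≈ -15.131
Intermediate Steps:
T = -2 (T = 2*(-1) = -2)
u(z) = 4*z**2 (u(z) = (0 + 2*z)**2 = (2*z)**2 = 4*z**2)
u(-350)/(-330384) - 430135*(-1/(15758*T)) = (4*(-350)**2)/(-330384) - 430135/((-15758*(-2))) = (4*122500)*(-1/330384) - 430135/31516 = 490000*(-1/330384) - 430135*1/31516 = -30625/20649 - 430135/31516 = -9847035115/650773884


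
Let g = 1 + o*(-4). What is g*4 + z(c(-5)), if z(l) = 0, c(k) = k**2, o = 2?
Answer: -28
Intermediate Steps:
g = -7 (g = 1 + 2*(-4) = 1 - 8 = -7)
g*4 + z(c(-5)) = -7*4 + 0 = -28 + 0 = -28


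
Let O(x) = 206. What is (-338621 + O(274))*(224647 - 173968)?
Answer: -17150533785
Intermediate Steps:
(-338621 + O(274))*(224647 - 173968) = (-338621 + 206)*(224647 - 173968) = -338415*50679 = -17150533785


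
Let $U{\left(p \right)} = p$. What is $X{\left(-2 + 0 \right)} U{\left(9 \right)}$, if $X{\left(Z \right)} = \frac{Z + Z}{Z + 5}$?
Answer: $-12$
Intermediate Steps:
$X{\left(Z \right)} = \frac{2 Z}{5 + Z}$
$X{\left(-2 + 0 \right)} U{\left(9 \right)} = \frac{2 \left(-2 + 0\right)}{5 + \left(-2 + 0\right)} 9 = 2 \left(-2\right) \frac{1}{5 - 2} \cdot 9 = 2 \left(-2\right) \frac{1}{3} \cdot 9 = \left(- \frac{4}{3}\right) 9 = -12$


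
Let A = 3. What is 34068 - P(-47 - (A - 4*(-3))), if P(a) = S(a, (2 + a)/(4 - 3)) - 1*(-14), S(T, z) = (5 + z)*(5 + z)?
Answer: 31029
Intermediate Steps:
S(T, z) = (5 + z)²
P(a) = 14 + (7 + a)² (P(a) = (5 + (2 + a)/(4 - 3))² - 1*(-14) = (5 + (2 + a)/1)² + 14 = (5 + (2 + a)*1)² + 14 = (5 + (2 + a))² + 14 = (7 + a)² + 14 = 14 + (7 + a)²)
34068 - P(-47 - (A - 4*(-3))) = 34068 - (14 + (7 + (-47 - (3 - 4*(-3))))²) = 34068 - (14 + (7 + (-47 - (3 + 12)))²) = 34068 - (14 + (7 + (-47 - 1*15))²) = 34068 - (14 + (7 + (-47 - 15))²) = 34068 - (14 + (7 - 62)²) = 34068 - (14 + (-55)²) = 34068 - (14 + 3025) = 34068 - 1*3039 = 34068 - 3039 = 31029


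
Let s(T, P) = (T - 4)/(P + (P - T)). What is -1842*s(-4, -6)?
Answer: -1842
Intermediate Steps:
s(T, P) = (-4 + T)/(-T + 2*P)
-1842*s(-4, -6) = -1842*(-4 - 4)/(-1*(-4) + 2*(-6)) = -1842*(-8)/(4 - 12) = -1842*(-8)/(-8) = -(-921)*(-8)/4 = -1842*1 = -1842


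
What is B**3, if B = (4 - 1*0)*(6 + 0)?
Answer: 13824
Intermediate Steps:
B = 24 (B = (4 + 0)*6 = 4*6 = 24)
B**3 = 24**3 = 13824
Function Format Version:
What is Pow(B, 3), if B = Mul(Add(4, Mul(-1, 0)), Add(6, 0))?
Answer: 13824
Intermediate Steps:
B = 24 (B = Mul(Add(4, 0), 6) = Mul(4, 6) = 24)
Pow(B, 3) = Pow(24, 3) = 13824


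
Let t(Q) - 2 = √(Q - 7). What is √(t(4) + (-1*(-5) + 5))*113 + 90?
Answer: 90 + 113*√(12 + I*√3) ≈ 482.46 + 28.177*I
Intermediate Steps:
t(Q) = 2 + √(-7 + Q) (t(Q) = 2 + √(Q - 7) = 2 + √(-7 + Q))
√(t(4) + (-1*(-5) + 5))*113 + 90 = √((2 + √(-7 + 4)) + (-1*(-5) + 5))*113 + 90 = √((2 + √(-3)) + (5 + 5))*113 + 90 = √((2 + I*√3) + 10)*113 + 90 = √(12 + I*√3)*113 + 90 = 113*√(12 + I*√3) + 90 = 90 + 113*√(12 + I*√3)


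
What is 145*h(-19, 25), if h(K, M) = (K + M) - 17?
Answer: -1595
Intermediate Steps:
h(K, M) = -17 + K + M
145*h(-19, 25) = 145*(-17 - 19 + 25) = 145*(-11) = -1595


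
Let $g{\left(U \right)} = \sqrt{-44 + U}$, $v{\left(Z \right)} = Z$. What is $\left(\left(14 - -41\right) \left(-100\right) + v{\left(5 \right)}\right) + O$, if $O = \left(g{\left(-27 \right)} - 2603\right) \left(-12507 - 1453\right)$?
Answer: $36332385 - 13960 i \sqrt{71} \approx 3.6332 \cdot 10^{7} - 1.1763 \cdot 10^{5} i$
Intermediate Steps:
$O = 36337880 - 13960 i \sqrt{71}$ ($O = \left(\sqrt{-44 - 27} - 2603\right) \left(-12507 - 1453\right) = \left(\sqrt{-71} - 2603\right) \left(-13960\right) = \left(i \sqrt{71} - 2603\right) \left(-13960\right) = \left(-2603 + i \sqrt{71}\right) \left(-13960\right) = 36337880 - 13960 i \sqrt{71} \approx 3.6338 \cdot 10^{7} - 1.1763 \cdot 10^{5} i$)
$\left(\left(14 - -41\right) \left(-100\right) + v{\left(5 \right)}\right) + O = \left(\left(14 - -41\right) \left(-100\right) + 5\right) + \left(36337880 - 13960 i \sqrt{71}\right) = \left(\left(14 + 41\right) \left(-100\right) + 5\right) + \left(36337880 - 13960 i \sqrt{71}\right) = \left(55 \left(-100\right) + 5\right) + \left(36337880 - 13960 i \sqrt{71}\right) = \left(-5500 + 5\right) + \left(36337880 - 13960 i \sqrt{71}\right) = -5495 + \left(36337880 - 13960 i \sqrt{71}\right) = 36332385 - 13960 i \sqrt{71}$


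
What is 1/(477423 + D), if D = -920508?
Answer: -1/443085 ≈ -2.2569e-6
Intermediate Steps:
1/(477423 + D) = 1/(477423 - 920508) = 1/(-443085) = -1/443085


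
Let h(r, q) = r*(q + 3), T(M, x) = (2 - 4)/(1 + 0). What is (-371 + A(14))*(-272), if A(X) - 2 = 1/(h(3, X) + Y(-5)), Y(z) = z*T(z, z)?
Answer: 6122176/61 ≈ 1.0036e+5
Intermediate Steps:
T(M, x) = -2 (T(M, x) = -2/1 = -2*1 = -2)
h(r, q) = r*(3 + q)
Y(z) = -2*z (Y(z) = z*(-2) = -2*z)
A(X) = 2 + 1/(19 + 3*X) (A(X) = 2 + 1/(3*(3 + X) - 2*(-5)) = 2 + 1/((9 + 3*X) + 10) = 2 + 1/(19 + 3*X))
(-371 + A(14))*(-272) = (-371 + 3*(13 + 2*14)/(19 + 3*14))*(-272) = (-371 + 3*(13 + 28)/(19 + 42))*(-272) = (-371 + 3*41/61)*(-272) = (-371 + 3*(1/61)*41)*(-272) = (-371 + 123/61)*(-272) = -22508/61*(-272) = 6122176/61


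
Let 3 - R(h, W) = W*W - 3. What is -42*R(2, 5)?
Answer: 798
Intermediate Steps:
R(h, W) = 6 - W² (R(h, W) = 3 - (W*W - 3) = 3 - (W² - 3) = 3 - (-3 + W²) = 3 + (3 - W²) = 6 - W²)
-42*R(2, 5) = -42*(6 - 1*5²) = -42*(6 - 1*25) = -42*(6 - 25) = -42*(-19) = 798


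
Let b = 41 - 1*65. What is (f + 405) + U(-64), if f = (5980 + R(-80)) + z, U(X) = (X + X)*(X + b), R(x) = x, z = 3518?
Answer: 21087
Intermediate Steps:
b = -24 (b = 41 - 65 = -24)
U(X) = 2*X*(-24 + X) (U(X) = (X + X)*(X - 24) = (2*X)*(-24 + X) = 2*X*(-24 + X))
f = 9418 (f = (5980 - 80) + 3518 = 5900 + 3518 = 9418)
(f + 405) + U(-64) = (9418 + 405) + 2*(-64)*(-24 - 64) = 9823 + 2*(-64)*(-88) = 9823 + 11264 = 21087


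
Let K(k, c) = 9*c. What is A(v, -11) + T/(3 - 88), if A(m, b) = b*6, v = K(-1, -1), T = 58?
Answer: -5668/85 ≈ -66.682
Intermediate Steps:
v = -9 (v = 9*(-1) = -9)
A(m, b) = 6*b
A(v, -11) + T/(3 - 88) = 6*(-11) + 58/(3 - 88) = -66 + 58/(-85) = -66 - 1/85*58 = -66 - 58/85 = -5668/85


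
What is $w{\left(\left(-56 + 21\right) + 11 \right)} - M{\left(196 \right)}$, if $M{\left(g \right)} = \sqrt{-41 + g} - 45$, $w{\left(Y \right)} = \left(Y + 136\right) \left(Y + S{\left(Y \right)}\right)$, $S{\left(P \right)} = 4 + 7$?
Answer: $-1411 - \sqrt{155} \approx -1423.4$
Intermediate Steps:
$S{\left(P \right)} = 11$
$w{\left(Y \right)} = \left(11 + Y\right) \left(136 + Y\right)$ ($w{\left(Y \right)} = \left(Y + 136\right) \left(Y + 11\right) = \left(136 + Y\right) \left(11 + Y\right) = \left(11 + Y\right) \left(136 + Y\right)$)
$M{\left(g \right)} = -45 + \sqrt{-41 + g}$ ($M{\left(g \right)} = \sqrt{-41 + g} - 45 = -45 + \sqrt{-41 + g}$)
$w{\left(\left(-56 + 21\right) + 11 \right)} - M{\left(196 \right)} = \left(1496 + \left(\left(-56 + 21\right) + 11\right)^{2} + 147 \left(\left(-56 + 21\right) + 11\right)\right) - \left(-45 + \sqrt{-41 + 196}\right) = \left(1496 + \left(-35 + 11\right)^{2} + 147 \left(-35 + 11\right)\right) - \left(-45 + \sqrt{155}\right) = \left(1496 + \left(-24\right)^{2} + 147 \left(-24\right)\right) + \left(45 - \sqrt{155}\right) = \left(1496 + 576 - 3528\right) + \left(45 - \sqrt{155}\right) = -1456 + \left(45 - \sqrt{155}\right) = -1411 - \sqrt{155}$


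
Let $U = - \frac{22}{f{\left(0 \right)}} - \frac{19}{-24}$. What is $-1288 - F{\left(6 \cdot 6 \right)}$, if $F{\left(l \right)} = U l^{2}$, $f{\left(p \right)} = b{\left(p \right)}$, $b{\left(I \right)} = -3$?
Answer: $-11818$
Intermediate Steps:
$f{\left(p \right)} = -3$
$U = \frac{65}{8}$ ($U = - \frac{22}{-3} - \frac{19}{-24} = \left(-22\right) \left(- \frac{1}{3}\right) - - \frac{19}{24} = \frac{22}{3} + \frac{19}{24} = \frac{65}{8} \approx 8.125$)
$F{\left(l \right)} = \frac{65 l^{2}}{8}$
$-1288 - F{\left(6 \cdot 6 \right)} = -1288 - \frac{65 \left(6 \cdot 6\right)^{2}}{8} = -1288 - \frac{65 \cdot 36^{2}}{8} = -1288 - \frac{65}{8} \cdot 1296 = -1288 - 10530 = -11818$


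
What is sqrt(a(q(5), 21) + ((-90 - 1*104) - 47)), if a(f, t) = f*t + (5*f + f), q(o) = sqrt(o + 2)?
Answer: sqrt(-241 + 27*sqrt(7)) ≈ 13.022*I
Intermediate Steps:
q(o) = sqrt(2 + o)
a(f, t) = 6*f + f*t (a(f, t) = f*t + 6*f = 6*f + f*t)
sqrt(a(q(5), 21) + ((-90 - 1*104) - 47)) = sqrt(sqrt(2 + 5)*(6 + 21) + ((-90 - 1*104) - 47)) = sqrt(sqrt(7)*27 + ((-90 - 104) - 47)) = sqrt(27*sqrt(7) + (-194 - 47)) = sqrt(27*sqrt(7) - 241) = sqrt(-241 + 27*sqrt(7))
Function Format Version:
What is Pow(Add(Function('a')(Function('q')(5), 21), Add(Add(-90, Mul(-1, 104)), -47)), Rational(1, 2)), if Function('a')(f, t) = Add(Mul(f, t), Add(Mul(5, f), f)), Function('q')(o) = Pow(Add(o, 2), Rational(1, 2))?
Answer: Pow(Add(-241, Mul(27, Pow(7, Rational(1, 2)))), Rational(1, 2)) ≈ Mul(13.022, I)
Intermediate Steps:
Function('q')(o) = Pow(Add(2, o), Rational(1, 2))
Function('a')(f, t) = Add(Mul(6, f), Mul(f, t)) (Function('a')(f, t) = Add(Mul(f, t), Mul(6, f)) = Add(Mul(6, f), Mul(f, t)))
Pow(Add(Function('a')(Function('q')(5), 21), Add(Add(-90, Mul(-1, 104)), -47)), Rational(1, 2)) = Pow(Add(Mul(Pow(Add(2, 5), Rational(1, 2)), Add(6, 21)), Add(Add(-90, Mul(-1, 104)), -47)), Rational(1, 2)) = Pow(Add(Mul(Pow(7, Rational(1, 2)), 27), Add(Add(-90, -104), -47)), Rational(1, 2)) = Pow(Add(Mul(27, Pow(7, Rational(1, 2))), Add(-194, -47)), Rational(1, 2)) = Pow(Add(Mul(27, Pow(7, Rational(1, 2))), -241), Rational(1, 2)) = Pow(Add(-241, Mul(27, Pow(7, Rational(1, 2)))), Rational(1, 2))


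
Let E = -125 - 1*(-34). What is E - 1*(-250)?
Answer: 159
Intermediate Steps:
E = -91 (E = -125 + 34 = -91)
E - 1*(-250) = -91 - 1*(-250) = -91 + 250 = 159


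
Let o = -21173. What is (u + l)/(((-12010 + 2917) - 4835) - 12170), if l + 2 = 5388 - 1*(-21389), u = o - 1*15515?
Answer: 9913/26098 ≈ 0.37984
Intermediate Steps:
u = -36688 (u = -21173 - 1*15515 = -21173 - 15515 = -36688)
l = 26775 (l = -2 + (5388 - 1*(-21389)) = -2 + (5388 + 21389) = -2 + 26777 = 26775)
(u + l)/(((-12010 + 2917) - 4835) - 12170) = (-36688 + 26775)/(((-12010 + 2917) - 4835) - 12170) = -9913/((-9093 - 4835) - 12170) = -9913/(-13928 - 12170) = -9913/(-26098) = -9913*(-1/26098) = 9913/26098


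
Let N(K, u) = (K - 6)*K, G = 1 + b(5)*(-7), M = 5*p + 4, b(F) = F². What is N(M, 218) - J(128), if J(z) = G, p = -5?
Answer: 741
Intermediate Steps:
M = -21 (M = 5*(-5) + 4 = -25 + 4 = -21)
G = -174 (G = 1 + 5²*(-7) = 1 + 25*(-7) = 1 - 175 = -174)
J(z) = -174
N(K, u) = K*(-6 + K) (N(K, u) = (-6 + K)*K = K*(-6 + K))
N(M, 218) - J(128) = -21*(-6 - 21) - 1*(-174) = -21*(-27) + 174 = 567 + 174 = 741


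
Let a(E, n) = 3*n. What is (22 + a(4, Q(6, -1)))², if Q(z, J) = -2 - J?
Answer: 361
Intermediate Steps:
(22 + a(4, Q(6, -1)))² = (22 + 3*(-2 - 1*(-1)))² = (22 + 3*(-2 + 1))² = (22 + 3*(-1))² = (22 - 3)² = 19² = 361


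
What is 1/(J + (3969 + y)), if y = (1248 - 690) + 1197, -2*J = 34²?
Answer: 1/5146 ≈ 0.00019433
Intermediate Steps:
J = -578 (J = -½*34² = -½*1156 = -578)
y = 1755 (y = 558 + 1197 = 1755)
1/(J + (3969 + y)) = 1/(-578 + (3969 + 1755)) = 1/(-578 + 5724) = 1/5146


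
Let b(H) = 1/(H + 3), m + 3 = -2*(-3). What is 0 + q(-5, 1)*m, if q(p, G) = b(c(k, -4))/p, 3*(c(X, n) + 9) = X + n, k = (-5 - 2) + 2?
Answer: 1/15 ≈ 0.066667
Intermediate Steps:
k = -5 (k = -7 + 2 = -5)
c(X, n) = -9 + X/3 + n/3 (c(X, n) = -9 + (X + n)/3 = -9 + (X/3 + n/3) = -9 + X/3 + n/3)
m = 3 (m = -3 - 2*(-3) = -3 + 6 = 3)
b(H) = 1/(3 + H)
q(p, G) = -1/(9*p) (q(p, G) = 1/((3 + (-9 + (⅓)*(-5) + (⅓)*(-4)))*p) = 1/((3 + (-9 - 5/3 - 4/3))*p) = 1/((3 - 12)*p) = 1/((-9)*p) = -1/(9*p))
0 + q(-5, 1)*m = 0 - ⅑/(-5)*3 = 0 - ⅑*(-⅕)*3 = 0 + (1/45)*3 = 0 + 1/15 = 1/15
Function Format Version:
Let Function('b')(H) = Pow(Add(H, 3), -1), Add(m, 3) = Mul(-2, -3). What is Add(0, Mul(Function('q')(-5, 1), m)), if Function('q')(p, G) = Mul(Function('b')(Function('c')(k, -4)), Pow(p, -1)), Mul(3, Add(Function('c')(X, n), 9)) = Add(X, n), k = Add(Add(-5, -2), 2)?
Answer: Rational(1, 15) ≈ 0.066667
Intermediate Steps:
k = -5 (k = Add(-7, 2) = -5)
Function('c')(X, n) = Add(-9, Mul(Rational(1, 3), X), Mul(Rational(1, 3), n)) (Function('c')(X, n) = Add(-9, Mul(Rational(1, 3), Add(X, n))) = Add(-9, Add(Mul(Rational(1, 3), X), Mul(Rational(1, 3), n))) = Add(-9, Mul(Rational(1, 3), X), Mul(Rational(1, 3), n)))
m = 3 (m = Add(-3, Mul(-2, -3)) = Add(-3, 6) = 3)
Function('b')(H) = Pow(Add(3, H), -1)
Function('q')(p, G) = Mul(Rational(-1, 9), Pow(p, -1)) (Function('q')(p, G) = Mul(Pow(Add(3, Add(-9, Mul(Rational(1, 3), -5), Mul(Rational(1, 3), -4))), -1), Pow(p, -1)) = Mul(Pow(Add(3, Add(-9, Rational(-5, 3), Rational(-4, 3))), -1), Pow(p, -1)) = Mul(Pow(Add(3, -12), -1), Pow(p, -1)) = Mul(Pow(-9, -1), Pow(p, -1)) = Mul(Rational(-1, 9), Pow(p, -1)))
Add(0, Mul(Function('q')(-5, 1), m)) = Add(0, Mul(Mul(Rational(-1, 9), Pow(-5, -1)), 3)) = Add(0, Mul(Mul(Rational(-1, 9), Rational(-1, 5)), 3)) = Add(0, Mul(Rational(1, 45), 3)) = Add(0, Rational(1, 15)) = Rational(1, 15)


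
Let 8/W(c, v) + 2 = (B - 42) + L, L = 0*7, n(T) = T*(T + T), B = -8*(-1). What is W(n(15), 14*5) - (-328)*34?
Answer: 100366/9 ≈ 11152.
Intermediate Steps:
B = 8
n(T) = 2*T**2 (n(T) = T*(2*T) = 2*T**2)
L = 0
W(c, v) = -2/9 (W(c, v) = 8/(-2 + ((8 - 42) + 0)) = 8/(-2 + (-34 + 0)) = 8/(-2 - 34) = 8/(-36) = 8*(-1/36) = -2/9)
W(n(15), 14*5) - (-328)*34 = -2/9 - (-328)*34 = -2/9 - 1*(-11152) = -2/9 + 11152 = 100366/9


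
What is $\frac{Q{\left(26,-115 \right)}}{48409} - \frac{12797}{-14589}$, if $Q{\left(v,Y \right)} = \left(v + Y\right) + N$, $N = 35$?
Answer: $\frac{618702167}{706238901} \approx 0.87605$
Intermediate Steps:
$Q{\left(v,Y \right)} = 35 + Y + v$ ($Q{\left(v,Y \right)} = \left(v + Y\right) + 35 = \left(Y + v\right) + 35 = 35 + Y + v$)
$\frac{Q{\left(26,-115 \right)}}{48409} - \frac{12797}{-14589} = \frac{35 - 115 + 26}{48409} - \frac{12797}{-14589} = \left(-54\right) \frac{1}{48409} - - \frac{12797}{14589} = - \frac{54}{48409} + \frac{12797}{14589} = \frac{618702167}{706238901}$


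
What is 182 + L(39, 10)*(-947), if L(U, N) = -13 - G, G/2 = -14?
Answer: -14023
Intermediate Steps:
G = -28 (G = 2*(-14) = -28)
L(U, N) = 15 (L(U, N) = -13 - 1*(-28) = -13 + 28 = 15)
182 + L(39, 10)*(-947) = 182 + 15*(-947) = 182 - 14205 = -14023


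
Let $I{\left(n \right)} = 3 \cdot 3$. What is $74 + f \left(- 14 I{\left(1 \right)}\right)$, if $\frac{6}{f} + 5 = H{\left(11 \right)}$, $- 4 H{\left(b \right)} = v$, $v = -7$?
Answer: $\frac{3986}{13} \approx 306.62$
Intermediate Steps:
$H{\left(b \right)} = \frac{7}{4}$ ($H{\left(b \right)} = \left(- \frac{1}{4}\right) \left(-7\right) = \frac{7}{4}$)
$f = - \frac{24}{13}$ ($f = \frac{6}{-5 + \frac{7}{4}} = \frac{6}{- \frac{13}{4}} = 6 \left(- \frac{4}{13}\right) = - \frac{24}{13} \approx -1.8462$)
$I{\left(n \right)} = 9$
$74 + f \left(- 14 I{\left(1 \right)}\right) = 74 - \frac{24 \left(\left(-14\right) 9\right)}{13} = 74 - - \frac{3024}{13} = 74 + \frac{3024}{13} = \frac{3986}{13}$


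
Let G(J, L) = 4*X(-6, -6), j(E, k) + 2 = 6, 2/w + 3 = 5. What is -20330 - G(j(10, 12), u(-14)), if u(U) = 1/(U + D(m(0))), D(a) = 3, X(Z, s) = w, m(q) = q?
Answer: -20334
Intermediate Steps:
w = 1 (w = 2/(-3 + 5) = 2/2 = 2*(½) = 1)
j(E, k) = 4 (j(E, k) = -2 + 6 = 4)
X(Z, s) = 1
u(U) = 1/(3 + U) (u(U) = 1/(U + 3) = 1/(3 + U))
G(J, L) = 4 (G(J, L) = 4*1 = 4)
-20330 - G(j(10, 12), u(-14)) = -20330 - 1*4 = -20330 - 4 = -20334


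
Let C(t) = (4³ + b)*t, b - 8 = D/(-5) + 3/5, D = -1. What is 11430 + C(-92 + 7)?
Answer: 5242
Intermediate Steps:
b = 44/5 (b = 8 + (-1/(-5) + 3/5) = 8 + (-1*(-⅕) + 3*(⅕)) = 8 + (⅕ + ⅗) = 8 + ⅘ = 44/5 ≈ 8.8000)
C(t) = 364*t/5 (C(t) = (4³ + 44/5)*t = (64 + 44/5)*t = 364*t/5)
11430 + C(-92 + 7) = 11430 + 364*(-92 + 7)/5 = 11430 + (364/5)*(-85) = 11430 - 6188 = 5242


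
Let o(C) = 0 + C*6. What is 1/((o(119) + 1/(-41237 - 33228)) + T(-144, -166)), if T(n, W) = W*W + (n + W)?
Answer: 74465/2082041399 ≈ 3.5765e-5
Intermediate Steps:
o(C) = 6*C (o(C) = 0 + 6*C = 6*C)
T(n, W) = W + n + W**2 (T(n, W) = W**2 + (W + n) = W + n + W**2)
1/((o(119) + 1/(-41237 - 33228)) + T(-144, -166)) = 1/((6*119 + 1/(-41237 - 33228)) + (-166 - 144 + (-166)**2)) = 1/((714 + 1/(-74465)) + (-166 - 144 + 27556)) = 1/((714 - 1/74465) + 27246) = 1/(53168009/74465 + 27246) = 1/(2082041399/74465) = 74465/2082041399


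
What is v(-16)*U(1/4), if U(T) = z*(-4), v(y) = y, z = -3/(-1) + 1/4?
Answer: 208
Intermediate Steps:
z = 13/4 (z = -3*(-1) + 1*(1/4) = 3 + 1/4 = 13/4 ≈ 3.2500)
U(T) = -13 (U(T) = (13/4)*(-4) = -13)
v(-16)*U(1/4) = -16*(-13) = 208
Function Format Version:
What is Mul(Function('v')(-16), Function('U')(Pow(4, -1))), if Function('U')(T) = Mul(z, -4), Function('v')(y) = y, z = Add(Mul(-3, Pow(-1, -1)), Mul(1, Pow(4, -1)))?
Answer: 208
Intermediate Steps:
z = Rational(13, 4) (z = Add(Mul(-3, -1), Mul(1, Rational(1, 4))) = Add(3, Rational(1, 4)) = Rational(13, 4) ≈ 3.2500)
Function('U')(T) = -13 (Function('U')(T) = Mul(Rational(13, 4), -4) = -13)
Mul(Function('v')(-16), Function('U')(Pow(4, -1))) = Mul(-16, -13) = 208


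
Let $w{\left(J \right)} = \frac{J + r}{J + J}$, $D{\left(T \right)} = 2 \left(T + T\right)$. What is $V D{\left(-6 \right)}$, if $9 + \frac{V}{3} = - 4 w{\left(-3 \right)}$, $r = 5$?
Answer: $552$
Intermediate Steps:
$D{\left(T \right)} = 4 T$ ($D{\left(T \right)} = 2 \cdot 2 T = 4 T$)
$w{\left(J \right)} = \frac{5 + J}{2 J}$ ($w{\left(J \right)} = \frac{J + 5}{J + J} = \frac{5 + J}{2 J}$)
$V = -23$ ($V = -27 + 3 \left(- 4 \frac{5 - 3}{2 \left(-3\right)}\right) = -27 + 3 \left(- 4 \cdot \frac{1}{2} \left(- \frac{1}{3}\right) 2\right) = -27 + 3 \left(\left(-4\right) \left(- \frac{1}{3}\right)\right) = -27 + 3 \cdot \frac{4}{3} = -27 + 4 = -23$)
$V D{\left(-6 \right)} = - 23 \cdot 4 \left(-6\right) = \left(-23\right) \left(-24\right) = 552$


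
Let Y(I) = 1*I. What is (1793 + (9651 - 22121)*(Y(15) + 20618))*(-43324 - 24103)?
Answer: 17348408602159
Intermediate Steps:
Y(I) = I
(1793 + (9651 - 22121)*(Y(15) + 20618))*(-43324 - 24103) = (1793 + (9651 - 22121)*(15 + 20618))*(-43324 - 24103) = (1793 - 12470*20633)*(-67427) = (1793 - 257293510)*(-67427) = -257291717*(-67427) = 17348408602159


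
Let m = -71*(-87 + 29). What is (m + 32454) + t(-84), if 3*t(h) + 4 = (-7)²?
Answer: 36587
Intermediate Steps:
t(h) = 15 (t(h) = -4/3 + (⅓)*(-7)² = -4/3 + (⅓)*49 = -4/3 + 49/3 = 15)
m = 4118 (m = -71*(-58) = 4118)
(m + 32454) + t(-84) = (4118 + 32454) + 15 = 36572 + 15 = 36587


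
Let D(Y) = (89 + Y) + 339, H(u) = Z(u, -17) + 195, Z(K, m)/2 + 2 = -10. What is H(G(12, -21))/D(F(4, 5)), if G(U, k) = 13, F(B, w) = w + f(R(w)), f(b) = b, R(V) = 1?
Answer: 171/434 ≈ 0.39401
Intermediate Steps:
Z(K, m) = -24 (Z(K, m) = -4 + 2*(-10) = -4 - 20 = -24)
F(B, w) = 1 + w (F(B, w) = w + 1 = 1 + w)
H(u) = 171 (H(u) = -24 + 195 = 171)
D(Y) = 428 + Y
H(G(12, -21))/D(F(4, 5)) = 171/(428 + (1 + 5)) = 171/(428 + 6) = 171/434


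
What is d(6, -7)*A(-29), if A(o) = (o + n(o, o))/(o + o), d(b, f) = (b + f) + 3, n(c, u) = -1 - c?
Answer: 1/29 ≈ 0.034483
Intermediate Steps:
d(b, f) = 3 + b + f
A(o) = -1/(2*o) (A(o) = (o + (-1 - o))/(o + o) = -1/(2*o))
d(6, -7)*A(-29) = (3 + 6 - 7)*(-½/(-29)) = 2*(-½*(-1/29)) = 2*(1/58) = 1/29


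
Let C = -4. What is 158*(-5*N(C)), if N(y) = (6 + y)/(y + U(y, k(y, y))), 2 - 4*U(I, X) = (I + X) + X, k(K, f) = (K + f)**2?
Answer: 3160/69 ≈ 45.797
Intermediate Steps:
U(I, X) = 1/2 - X/2 - I/4 (U(I, X) = 1/2 - ((I + X) + X)/4 = 1/2 - (I + 2*X)/4 = 1/2 + (-X/2 - I/4) = 1/2 - X/2 - I/4)
N(y) = (6 + y)/(1/2 - 2*y**2 + 3*y/4) (N(y) = (6 + y)/(y + (1/2 - (y + y)**2/2 - y/4)) = (6 + y)/(y + (1/2 - 4*y**2/2 - y/4)) = (6 + y)/(y + (1/2 - 2*y**2 - y/4)) = (6 + y)/(1/2 - 2*y**2 + 3*y/4))
158*(-5*N(C)) = 158*(-20*(6 - 4)/(2 - 8*(-4)**2 + 3*(-4))) = 158*(-20*2/(2 - 8*16 - 12)) = 158*(-20*2/(2 - 128 - 12)) = 158*(-20*2/(-138)) = 158*(-20*(-1)*2/138) = 158*(-5*(-4/69)) = 158*(20/69) = 3160/69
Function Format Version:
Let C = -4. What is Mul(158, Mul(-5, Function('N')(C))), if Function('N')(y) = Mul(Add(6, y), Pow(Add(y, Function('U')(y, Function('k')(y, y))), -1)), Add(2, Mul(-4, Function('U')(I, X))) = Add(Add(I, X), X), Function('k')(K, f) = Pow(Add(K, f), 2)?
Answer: Rational(3160, 69) ≈ 45.797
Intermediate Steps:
Function('U')(I, X) = Add(Rational(1, 2), Mul(Rational(-1, 2), X), Mul(Rational(-1, 4), I)) (Function('U')(I, X) = Add(Rational(1, 2), Mul(Rational(-1, 4), Add(Add(I, X), X))) = Add(Rational(1, 2), Mul(Rational(-1, 4), Add(I, Mul(2, X)))) = Add(Rational(1, 2), Add(Mul(Rational(-1, 2), X), Mul(Rational(-1, 4), I))) = Add(Rational(1, 2), Mul(Rational(-1, 2), X), Mul(Rational(-1, 4), I)))
Function('N')(y) = Mul(Pow(Add(Rational(1, 2), Mul(-2, Pow(y, 2)), Mul(Rational(3, 4), y)), -1), Add(6, y)) (Function('N')(y) = Mul(Add(6, y), Pow(Add(y, Add(Rational(1, 2), Mul(Rational(-1, 2), Pow(Add(y, y), 2)), Mul(Rational(-1, 4), y))), -1)) = Mul(Add(6, y), Pow(Add(y, Add(Rational(1, 2), Mul(Rational(-1, 2), Pow(Mul(2, y), 2)), Mul(Rational(-1, 4), y))), -1)) = Mul(Add(6, y), Pow(Add(y, Add(Rational(1, 2), Mul(Rational(-1, 2), Mul(4, Pow(y, 2))), Mul(Rational(-1, 4), y))), -1)) = Mul(Add(6, y), Pow(Add(y, Add(Rational(1, 2), Mul(-2, Pow(y, 2)), Mul(Rational(-1, 4), y))), -1)) = Mul(Add(6, y), Pow(Add(Rational(1, 2), Mul(-2, Pow(y, 2)), Mul(Rational(3, 4), y)), -1)) = Mul(Pow(Add(Rational(1, 2), Mul(-2, Pow(y, 2)), Mul(Rational(3, 4), y)), -1), Add(6, y)))
Mul(158, Mul(-5, Function('N')(C))) = Mul(158, Mul(-5, Mul(4, Pow(Add(2, Mul(-8, Pow(-4, 2)), Mul(3, -4)), -1), Add(6, -4)))) = Mul(158, Mul(-5, Mul(4, Pow(Add(2, Mul(-8, 16), -12), -1), 2))) = Mul(158, Mul(-5, Mul(4, Pow(Add(2, -128, -12), -1), 2))) = Mul(158, Mul(-5, Mul(4, Pow(-138, -1), 2))) = Mul(158, Mul(-5, Mul(4, Rational(-1, 138), 2))) = Mul(158, Mul(-5, Rational(-4, 69))) = Mul(158, Rational(20, 69)) = Rational(3160, 69)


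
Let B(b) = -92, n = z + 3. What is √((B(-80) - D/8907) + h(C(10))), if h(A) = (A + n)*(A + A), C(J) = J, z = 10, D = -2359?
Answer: √29216162445/8907 ≈ 19.190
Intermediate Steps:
n = 13 (n = 10 + 3 = 13)
h(A) = 2*A*(13 + A) (h(A) = (A + 13)*(A + A) = (13 + A)*(2*A) = 2*A*(13 + A))
√((B(-80) - D/8907) + h(C(10))) = √((-92 - (-2359)/8907) + 2*10*(13 + 10)) = √((-92 - (-2359)/8907) + 2*10*23) = √((-92 - 1*(-2359/8907)) + 460) = √((-92 + 2359/8907) + 460) = √(-817085/8907 + 460) = √(3280135/8907) = √29216162445/8907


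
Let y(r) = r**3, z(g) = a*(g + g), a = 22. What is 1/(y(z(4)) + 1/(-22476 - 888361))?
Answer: 910837/4965679296511 ≈ 1.8343e-7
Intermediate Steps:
z(g) = 44*g (z(g) = 22*(g + g) = 22*(2*g) = 44*g)
1/(y(z(4)) + 1/(-22476 - 888361)) = 1/((44*4)**3 + 1/(-22476 - 888361)) = 1/(176**3 + 1/(-910837)) = 1/(5451776 - 1/910837) = 1/(4965679296511/910837) = 910837/4965679296511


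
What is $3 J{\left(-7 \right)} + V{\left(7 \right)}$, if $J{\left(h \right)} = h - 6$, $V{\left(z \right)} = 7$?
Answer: $-32$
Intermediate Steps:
$J{\left(h \right)} = -6 + h$ ($J{\left(h \right)} = h - 6 = -6 + h$)
$3 J{\left(-7 \right)} + V{\left(7 \right)} = 3 \left(-6 - 7\right) + 7 = 3 \left(-13\right) + 7 = -39 + 7 = -32$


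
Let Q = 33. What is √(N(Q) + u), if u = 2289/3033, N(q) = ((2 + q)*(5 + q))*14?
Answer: √19032664413/1011 ≈ 136.46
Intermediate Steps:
N(q) = 14*(2 + q)*(5 + q)
u = 763/1011 (u = 2289*(1/3033) = 763/1011 ≈ 0.75470)
√(N(Q) + u) = √((140 + 14*33² + 98*33) + 763/1011) = √((140 + 14*1089 + 3234) + 763/1011) = √((140 + 15246 + 3234) + 763/1011) = √(18620 + 763/1011) = √(18825583/1011) = √19032664413/1011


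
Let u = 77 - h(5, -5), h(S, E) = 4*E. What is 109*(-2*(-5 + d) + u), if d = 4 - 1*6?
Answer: 12099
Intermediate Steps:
d = -2 (d = 4 - 6 = -2)
u = 97 (u = 77 - 4*(-5) = 77 - 1*(-20) = 77 + 20 = 97)
109*(-2*(-5 + d) + u) = 109*(-2*(-5 - 2) + 97) = 109*(-2*(-7) + 97) = 109*(14 + 97) = 109*111 = 12099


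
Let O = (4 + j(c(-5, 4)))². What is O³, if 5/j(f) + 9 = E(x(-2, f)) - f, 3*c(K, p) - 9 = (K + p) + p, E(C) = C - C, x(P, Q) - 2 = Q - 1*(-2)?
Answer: 10779215329/4826809 ≈ 2233.2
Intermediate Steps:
x(P, Q) = 4 + Q (x(P, Q) = 2 + (Q - 1*(-2)) = 2 + (Q + 2) = 2 + (2 + Q) = 4 + Q)
E(C) = 0
c(K, p) = 3 + K/3 + 2*p/3 (c(K, p) = 3 + ((K + p) + p)/3 = 3 + (K + 2*p)/3 = 3 + (K/3 + 2*p/3) = 3 + K/3 + 2*p/3)
j(f) = 5/(-9 - f) (j(f) = 5/(-9 + (0 - f)) = 5/(-9 - f))
O = 2209/169 (O = (4 - 5/(9 + (3 + (⅓)*(-5) + (⅔)*4)))² = (4 - 5/(9 + (3 - 5/3 + 8/3)))² = (4 - 5/(9 + 4))² = (4 - 5/13)² = (47/13)² = 2209/169 ≈ 13.071)
O³ = (2209/169)³ = 10779215329/4826809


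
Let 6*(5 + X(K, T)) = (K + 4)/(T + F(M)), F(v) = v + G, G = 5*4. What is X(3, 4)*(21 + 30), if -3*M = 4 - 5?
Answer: -36873/146 ≈ -252.55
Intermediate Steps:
G = 20
M = ⅓ (M = -(4 - 5)/3 = -⅓*(-1) = ⅓ ≈ 0.33333)
F(v) = 20 + v (F(v) = v + 20 = 20 + v)
X(K, T) = -5 + (4 + K)/(6*(61/3 + T)) (X(K, T) = -5 + ((K + 4)/(T + (20 + ⅓)))/6 = -5 + ((4 + K)/(T + 61/3))/6 = -5 + ((4 + K)/(61/3 + T))/6 = -5 + (4 + K)/(6*(61/3 + T)))
X(3, 4)*(21 + 30) = ((-606 + 3 - 30*4)/(2*(61 + 3*4)))*(21 + 30) = ((-606 + 3 - 120)/(2*(61 + 12)))*51 = ((½)*(-723)/73)*51 = ((½)*(1/73)*(-723))*51 = -723/146*51 = -36873/146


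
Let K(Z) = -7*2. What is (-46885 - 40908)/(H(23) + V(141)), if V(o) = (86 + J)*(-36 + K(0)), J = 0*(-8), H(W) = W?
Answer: 87793/4277 ≈ 20.527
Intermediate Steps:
K(Z) = -14
J = 0
V(o) = -4300 (V(o) = (86 + 0)*(-36 - 14) = 86*(-50) = -4300)
(-46885 - 40908)/(H(23) + V(141)) = (-46885 - 40908)/(23 - 4300) = -87793/(-4277) = -87793*(-1/4277) = 87793/4277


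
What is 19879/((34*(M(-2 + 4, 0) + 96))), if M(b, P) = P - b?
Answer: 19879/3196 ≈ 6.2200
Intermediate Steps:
19879/((34*(M(-2 + 4, 0) + 96))) = 19879/((34*((0 - (-2 + 4)) + 96))) = 19879/((34*((0 - 1*2) + 96))) = 19879/((34*((0 - 2) + 96))) = 19879/((34*(-2 + 96))) = 19879/((34*94)) = 19879/3196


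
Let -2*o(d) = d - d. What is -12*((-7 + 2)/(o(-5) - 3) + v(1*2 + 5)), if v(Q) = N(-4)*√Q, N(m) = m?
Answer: -20 + 48*√7 ≈ 107.00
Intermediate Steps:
o(d) = 0 (o(d) = -(d - d)/2 = -½*0 = 0)
v(Q) = -4*√Q
-12*((-7 + 2)/(o(-5) - 3) + v(1*2 + 5)) = -12*((-7 + 2)/(0 - 3) - 4*√(1*2 + 5)) = -12*(-5/(-3) - 4*√(2 + 5)) = -12*(-5*(-⅓) - 4*√7) = -12*(5/3 - 4*√7) = -20 + 48*√7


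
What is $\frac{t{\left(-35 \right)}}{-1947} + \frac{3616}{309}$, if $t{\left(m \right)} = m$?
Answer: $\frac{783463}{66847} \approx 11.72$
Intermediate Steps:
$\frac{t{\left(-35 \right)}}{-1947} + \frac{3616}{309} = - \frac{35}{-1947} + \frac{3616}{309} = \left(-35\right) \left(- \frac{1}{1947}\right) + 3616 \cdot \frac{1}{309} = \frac{35}{1947} + \frac{3616}{309} = \frac{783463}{66847}$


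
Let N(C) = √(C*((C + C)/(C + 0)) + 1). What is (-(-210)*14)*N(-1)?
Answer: 2940*I ≈ 2940.0*I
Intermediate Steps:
N(C) = √(1 + 2*C) (N(C) = √(C*((2*C)/C) + 1) = √(C*2 + 1) = √(2*C + 1) = √(1 + 2*C))
(-(-210)*14)*N(-1) = (-(-210)*14)*√(1 + 2*(-1)) = (-42*(-70))*√(1 - 2) = 2940*√(-1) = 2940*I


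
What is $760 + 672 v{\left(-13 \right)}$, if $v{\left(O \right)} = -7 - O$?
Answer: $4792$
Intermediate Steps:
$760 + 672 v{\left(-13 \right)} = 760 + 672 \left(-7 - -13\right) = 760 + 672 \left(-7 + 13\right) = 760 + 672 \cdot 6 = 760 + 4032 = 4792$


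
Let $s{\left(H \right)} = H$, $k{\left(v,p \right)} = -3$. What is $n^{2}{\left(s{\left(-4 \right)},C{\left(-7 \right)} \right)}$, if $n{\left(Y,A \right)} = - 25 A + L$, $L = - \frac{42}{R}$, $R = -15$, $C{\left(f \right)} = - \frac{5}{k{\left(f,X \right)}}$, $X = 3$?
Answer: $\frac{339889}{225} \approx 1510.6$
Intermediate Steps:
$C{\left(f \right)} = \frac{5}{3}$ ($C{\left(f \right)} = - \frac{5}{-3} = \left(-5\right) \left(- \frac{1}{3}\right) = \frac{5}{3}$)
$L = \frac{14}{5}$ ($L = - \frac{42}{-15} = \left(-42\right) \left(- \frac{1}{15}\right) = \frac{14}{5} \approx 2.8$)
$n{\left(Y,A \right)} = \frac{14}{5} - 25 A$ ($n{\left(Y,A \right)} = - 25 A + \frac{14}{5} = \frac{14}{5} - 25 A$)
$n^{2}{\left(s{\left(-4 \right)},C{\left(-7 \right)} \right)} = \left(\frac{14}{5} - \frac{125}{3}\right)^{2} = \left(- \frac{583}{15}\right)^{2} = \frac{339889}{225}$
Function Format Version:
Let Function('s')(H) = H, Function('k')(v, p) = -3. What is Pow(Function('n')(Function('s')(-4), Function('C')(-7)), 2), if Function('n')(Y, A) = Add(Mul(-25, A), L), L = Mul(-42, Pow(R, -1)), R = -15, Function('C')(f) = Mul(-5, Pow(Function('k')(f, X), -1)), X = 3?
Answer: Rational(339889, 225) ≈ 1510.6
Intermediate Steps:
Function('C')(f) = Rational(5, 3) (Function('C')(f) = Mul(-5, Pow(-3, -1)) = Mul(-5, Rational(-1, 3)) = Rational(5, 3))
L = Rational(14, 5) (L = Mul(-42, Pow(-15, -1)) = Mul(-42, Rational(-1, 15)) = Rational(14, 5) ≈ 2.8000)
Function('n')(Y, A) = Add(Rational(14, 5), Mul(-25, A)) (Function('n')(Y, A) = Add(Mul(-25, A), Rational(14, 5)) = Add(Rational(14, 5), Mul(-25, A)))
Pow(Function('n')(Function('s')(-4), Function('C')(-7)), 2) = Pow(Add(Rational(14, 5), Mul(-25, Rational(5, 3))), 2) = Pow(Add(Rational(14, 5), Rational(-125, 3)), 2) = Pow(Rational(-583, 15), 2) = Rational(339889, 225)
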